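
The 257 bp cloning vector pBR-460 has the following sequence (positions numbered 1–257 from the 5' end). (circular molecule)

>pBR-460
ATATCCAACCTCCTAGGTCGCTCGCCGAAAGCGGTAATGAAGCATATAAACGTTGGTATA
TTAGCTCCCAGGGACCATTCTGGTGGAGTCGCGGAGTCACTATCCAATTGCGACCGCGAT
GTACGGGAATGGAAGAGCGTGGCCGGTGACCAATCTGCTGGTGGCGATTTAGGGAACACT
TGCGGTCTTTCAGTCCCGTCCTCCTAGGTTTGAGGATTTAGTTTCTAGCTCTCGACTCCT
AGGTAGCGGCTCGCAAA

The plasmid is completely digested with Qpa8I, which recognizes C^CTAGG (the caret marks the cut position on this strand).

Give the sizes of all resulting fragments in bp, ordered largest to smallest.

191, 35, 31 bp

Qpa8I sites (CCTAGG) start at positions 12, 203, 238.
Qpa8I cuts after the first base of each site, so after positions 12, 203, 238.
Circular molecule, 3 cuts → 3 fragments:
  13–203 → 191 bp
  204–238 → 35 bp
  239–257 then 1–12 → 19 + 12 = 31 bp
Sorted largest to smallest: 191, 35, 31 bp.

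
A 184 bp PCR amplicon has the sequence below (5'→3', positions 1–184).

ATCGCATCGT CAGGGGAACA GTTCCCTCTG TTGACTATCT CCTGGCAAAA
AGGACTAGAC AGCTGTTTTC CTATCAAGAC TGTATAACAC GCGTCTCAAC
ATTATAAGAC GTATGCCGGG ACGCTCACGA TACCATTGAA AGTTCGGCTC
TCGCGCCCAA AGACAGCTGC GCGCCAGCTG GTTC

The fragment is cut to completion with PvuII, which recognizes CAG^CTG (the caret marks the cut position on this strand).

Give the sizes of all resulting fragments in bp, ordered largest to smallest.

104, 62, 11, 7 bp

PvuII sites (CAGCTG) start at positions 60, 164, 175.
PvuII cuts after base 3 of each site, so after positions 62, 166, 177.
Linear molecule, 3 cuts → 4 fragments:
  1–62 → 62 bp
  63–166 → 104 bp
  167–177 → 11 bp
  178–184 → 7 bp
Sorted largest to smallest: 104, 62, 11, 7 bp.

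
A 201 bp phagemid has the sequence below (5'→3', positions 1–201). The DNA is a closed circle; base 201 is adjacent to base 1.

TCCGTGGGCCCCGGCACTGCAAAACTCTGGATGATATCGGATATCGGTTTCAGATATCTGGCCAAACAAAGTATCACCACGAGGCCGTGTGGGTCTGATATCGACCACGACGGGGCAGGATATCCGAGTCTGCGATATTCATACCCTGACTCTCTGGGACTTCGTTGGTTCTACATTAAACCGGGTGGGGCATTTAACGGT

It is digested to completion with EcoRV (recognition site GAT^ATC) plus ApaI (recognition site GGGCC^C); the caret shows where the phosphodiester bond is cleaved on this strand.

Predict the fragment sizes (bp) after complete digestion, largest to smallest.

90, 44, 25, 22, 13, 7 bp

EcoRV sites (GATATC) start at positions 33, 40, 53, 97, 119.
EcoRV cuts after base 3 of each site, so after positions 35, 42, 55, 99, 121.
The ApaI site (GGGCCC) starts at position 6.
ApaI cuts after base 5 of each site (before the last base), so after position 10.
Combined cut positions: 10, 35, 42, 55, 99, 121.
Circular molecule, 6 cuts → 6 fragments:
  11–35 → 25 bp
  36–42 → 7 bp
  43–55 → 13 bp
  56–99 → 44 bp
  100–121 → 22 bp
  122–201 then 1–10 → 80 + 10 = 90 bp
Sorted largest to smallest: 90, 44, 25, 22, 13, 7 bp.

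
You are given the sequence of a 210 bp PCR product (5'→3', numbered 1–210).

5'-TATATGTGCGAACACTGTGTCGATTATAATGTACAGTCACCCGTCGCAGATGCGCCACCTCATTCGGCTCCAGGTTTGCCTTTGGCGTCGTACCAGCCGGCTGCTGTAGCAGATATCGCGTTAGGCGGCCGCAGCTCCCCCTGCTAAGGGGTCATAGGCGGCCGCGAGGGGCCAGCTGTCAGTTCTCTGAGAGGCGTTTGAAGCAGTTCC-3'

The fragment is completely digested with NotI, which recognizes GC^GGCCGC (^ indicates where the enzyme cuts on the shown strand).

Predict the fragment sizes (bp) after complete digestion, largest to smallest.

NotI sites (GCGGCCGC) start at positions 125, 158.
NotI cuts after base 2 of each site, so after positions 126, 159.
Linear molecule, 2 cuts → 3 fragments:
  1–126 → 126 bp
  127–159 → 33 bp
  160–210 → 51 bp
Sorted largest to smallest: 126, 51, 33 bp.

126, 51, 33 bp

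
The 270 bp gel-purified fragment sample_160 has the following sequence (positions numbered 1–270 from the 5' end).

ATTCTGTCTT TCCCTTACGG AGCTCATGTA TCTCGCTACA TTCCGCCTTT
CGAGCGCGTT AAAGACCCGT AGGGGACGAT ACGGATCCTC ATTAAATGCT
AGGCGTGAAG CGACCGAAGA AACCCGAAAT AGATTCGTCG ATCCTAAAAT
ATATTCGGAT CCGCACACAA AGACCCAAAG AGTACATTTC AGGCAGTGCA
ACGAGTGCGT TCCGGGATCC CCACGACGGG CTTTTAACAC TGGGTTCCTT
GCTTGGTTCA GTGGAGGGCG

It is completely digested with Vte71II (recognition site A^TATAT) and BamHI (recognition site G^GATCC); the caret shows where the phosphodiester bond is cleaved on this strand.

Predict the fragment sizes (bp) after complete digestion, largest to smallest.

The Vte71II site (ATATAT) starts at position 149.
Vte71II cuts after the first base of each site, so after position 149.
BamHI sites (GGATCC) start at positions 83, 157, 215.
BamHI cuts after the first base of each site, so after positions 83, 157, 215.
Combined cut positions: 83, 149, 157, 215.
Linear molecule, 4 cuts → 5 fragments:
  1–83 → 83 bp
  84–149 → 66 bp
  150–157 → 8 bp
  158–215 → 58 bp
  216–270 → 55 bp
Sorted largest to smallest: 83, 66, 58, 55, 8 bp.

83, 66, 58, 55, 8 bp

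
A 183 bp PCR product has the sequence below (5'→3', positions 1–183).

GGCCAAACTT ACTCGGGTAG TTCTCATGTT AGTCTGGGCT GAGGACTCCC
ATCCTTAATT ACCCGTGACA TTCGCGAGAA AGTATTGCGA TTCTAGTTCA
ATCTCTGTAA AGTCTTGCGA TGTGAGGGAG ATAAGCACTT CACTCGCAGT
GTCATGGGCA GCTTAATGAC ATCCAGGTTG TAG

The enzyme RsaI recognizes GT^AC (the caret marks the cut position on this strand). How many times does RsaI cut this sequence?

No occurrence of GTAC is present in the sequence.
RsaI does not cut: 0 sites.

0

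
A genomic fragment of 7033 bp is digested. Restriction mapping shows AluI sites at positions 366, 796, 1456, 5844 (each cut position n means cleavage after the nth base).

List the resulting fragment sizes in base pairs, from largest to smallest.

Linear molecule, 4 cuts → 5 fragments:
  366 − 0 = 366 bp
  796 − 366 = 430 bp
  1456 − 796 = 660 bp
  5844 − 1456 = 4388 bp
  7033 − 5844 = 1189 bp
Sorted largest to smallest: 4388, 1189, 660, 430, 366 bp.

4388, 1189, 660, 430, 366 bp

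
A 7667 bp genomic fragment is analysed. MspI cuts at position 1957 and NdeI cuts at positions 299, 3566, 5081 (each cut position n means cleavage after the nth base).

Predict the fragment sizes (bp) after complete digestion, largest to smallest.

Combined cut positions (sorted): 299, 1957, 3566, 5081.
Linear molecule, 4 cuts → 5 fragments:
  299 − 0 = 299 bp
  1957 − 299 = 1658 bp
  3566 − 1957 = 1609 bp
  5081 − 3566 = 1515 bp
  7667 − 5081 = 2586 bp
Sorted largest to smallest: 2586, 1658, 1609, 1515, 299 bp.

2586, 1658, 1609, 1515, 299 bp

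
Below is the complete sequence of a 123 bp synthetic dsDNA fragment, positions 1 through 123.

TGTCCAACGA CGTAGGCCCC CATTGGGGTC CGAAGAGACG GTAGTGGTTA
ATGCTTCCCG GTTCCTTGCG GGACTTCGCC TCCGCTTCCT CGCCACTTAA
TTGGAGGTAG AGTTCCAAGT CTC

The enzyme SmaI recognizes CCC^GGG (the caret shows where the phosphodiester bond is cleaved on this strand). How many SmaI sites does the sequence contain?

No occurrence of CCCGGG is present in the sequence.
SmaI does not cut: 0 sites.

0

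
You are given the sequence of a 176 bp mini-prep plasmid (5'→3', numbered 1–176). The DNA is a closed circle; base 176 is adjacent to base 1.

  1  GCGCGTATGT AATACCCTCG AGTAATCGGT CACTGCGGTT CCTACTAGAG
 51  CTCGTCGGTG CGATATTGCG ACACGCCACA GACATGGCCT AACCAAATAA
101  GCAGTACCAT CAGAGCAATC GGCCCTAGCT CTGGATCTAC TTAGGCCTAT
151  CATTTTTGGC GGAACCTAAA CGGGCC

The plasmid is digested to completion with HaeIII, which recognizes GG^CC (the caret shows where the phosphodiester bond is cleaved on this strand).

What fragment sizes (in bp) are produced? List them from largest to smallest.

HaeIII sites (GGCC) start at positions 86, 121, 144, 173.
HaeIII cuts after base 2 of each site, so after positions 87, 122, 145, 174.
Circular molecule, 4 cuts → 4 fragments:
  88–122 → 35 bp
  123–145 → 23 bp
  146–174 → 29 bp
  175–176 then 1–87 → 2 + 87 = 89 bp
Sorted largest to smallest: 89, 35, 29, 23 bp.

89, 35, 29, 23 bp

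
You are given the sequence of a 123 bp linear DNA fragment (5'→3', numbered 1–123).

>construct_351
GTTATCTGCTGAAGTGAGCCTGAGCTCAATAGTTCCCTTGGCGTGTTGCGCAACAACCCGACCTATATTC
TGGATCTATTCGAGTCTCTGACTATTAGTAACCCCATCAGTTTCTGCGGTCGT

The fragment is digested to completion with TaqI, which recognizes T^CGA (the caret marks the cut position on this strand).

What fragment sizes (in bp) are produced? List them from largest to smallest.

80, 43 bp

The TaqI site (TCGA) starts at position 80.
TaqI cuts after the first base of each site, so after position 80.
Linear molecule, 1 cut → 2 fragments:
  1–80 → 80 bp
  81–123 → 43 bp
Sorted largest to smallest: 80, 43 bp.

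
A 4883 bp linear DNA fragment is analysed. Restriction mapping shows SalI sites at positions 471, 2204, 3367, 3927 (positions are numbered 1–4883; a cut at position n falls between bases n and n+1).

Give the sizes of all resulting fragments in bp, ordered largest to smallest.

1733, 1163, 956, 560, 471 bp

Linear molecule, 4 cuts → 5 fragments:
  471 − 0 = 471 bp
  2204 − 471 = 1733 bp
  3367 − 2204 = 1163 bp
  3927 − 3367 = 560 bp
  4883 − 3927 = 956 bp
Sorted largest to smallest: 1733, 1163, 956, 560, 471 bp.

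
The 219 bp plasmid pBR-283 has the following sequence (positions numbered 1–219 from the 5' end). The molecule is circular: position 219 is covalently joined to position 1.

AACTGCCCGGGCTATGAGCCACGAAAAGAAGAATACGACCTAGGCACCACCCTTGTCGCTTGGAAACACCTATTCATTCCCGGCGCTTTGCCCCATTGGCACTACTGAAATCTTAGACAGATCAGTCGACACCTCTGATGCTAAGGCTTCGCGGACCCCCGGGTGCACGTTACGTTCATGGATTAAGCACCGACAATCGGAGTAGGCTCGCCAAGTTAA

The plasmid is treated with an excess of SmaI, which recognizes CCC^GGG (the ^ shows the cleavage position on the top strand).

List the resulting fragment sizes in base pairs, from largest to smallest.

152, 67 bp

SmaI sites (CCCGGG) start at positions 6, 158.
SmaI cuts after base 3 of each site, so after positions 8, 160.
Circular molecule, 2 cuts → 2 fragments:
  9–160 → 152 bp
  161–219 then 1–8 → 59 + 8 = 67 bp
Sorted largest to smallest: 152, 67 bp.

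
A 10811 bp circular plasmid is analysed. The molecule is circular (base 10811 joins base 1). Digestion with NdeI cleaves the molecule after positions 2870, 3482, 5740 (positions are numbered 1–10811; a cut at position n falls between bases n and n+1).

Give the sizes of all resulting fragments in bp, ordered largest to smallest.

7941, 2258, 612 bp

Circular molecule, 3 cuts → 3 fragments:
  3482 − 2870 = 612 bp
  5740 − 3482 = 2258 bp
  wrap: 10811 − 5740 + 2870 = 7941 bp
Sorted largest to smallest: 7941, 2258, 612 bp.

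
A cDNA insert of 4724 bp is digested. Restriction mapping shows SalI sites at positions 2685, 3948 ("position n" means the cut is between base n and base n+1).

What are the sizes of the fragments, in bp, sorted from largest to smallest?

Linear molecule, 2 cuts → 3 fragments:
  2685 − 0 = 2685 bp
  3948 − 2685 = 1263 bp
  4724 − 3948 = 776 bp
Sorted largest to smallest: 2685, 1263, 776 bp.

2685, 1263, 776 bp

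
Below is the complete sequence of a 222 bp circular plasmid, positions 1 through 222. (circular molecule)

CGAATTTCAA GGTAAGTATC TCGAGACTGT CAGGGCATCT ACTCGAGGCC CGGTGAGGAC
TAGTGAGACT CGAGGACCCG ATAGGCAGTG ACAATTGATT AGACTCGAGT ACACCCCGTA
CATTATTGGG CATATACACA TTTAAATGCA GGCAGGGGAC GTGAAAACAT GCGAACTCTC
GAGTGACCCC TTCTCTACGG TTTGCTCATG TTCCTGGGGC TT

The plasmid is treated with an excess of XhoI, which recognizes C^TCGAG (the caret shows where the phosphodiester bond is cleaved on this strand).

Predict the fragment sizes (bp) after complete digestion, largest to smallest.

XhoI sites (CTCGAG) start at positions 20, 42, 69, 104, 178.
XhoI cuts after the first base of each site, so after positions 20, 42, 69, 104, 178.
Circular molecule, 5 cuts → 5 fragments:
  21–42 → 22 bp
  43–69 → 27 bp
  70–104 → 35 bp
  105–178 → 74 bp
  179–222 then 1–20 → 44 + 20 = 64 bp
Sorted largest to smallest: 74, 64, 35, 27, 22 bp.

74, 64, 35, 27, 22 bp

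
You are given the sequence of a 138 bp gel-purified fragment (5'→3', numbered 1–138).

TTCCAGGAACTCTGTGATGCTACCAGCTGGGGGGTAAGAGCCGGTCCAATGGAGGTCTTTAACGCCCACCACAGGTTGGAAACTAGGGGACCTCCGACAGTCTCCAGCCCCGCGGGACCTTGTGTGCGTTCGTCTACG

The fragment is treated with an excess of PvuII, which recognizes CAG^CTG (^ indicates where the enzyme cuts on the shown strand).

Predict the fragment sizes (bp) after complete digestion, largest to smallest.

112, 26 bp

The PvuII site (CAGCTG) starts at position 24.
PvuII cuts after base 3 of each site, so after position 26.
Linear molecule, 1 cut → 2 fragments:
  1–26 → 26 bp
  27–138 → 112 bp
Sorted largest to smallest: 112, 26 bp.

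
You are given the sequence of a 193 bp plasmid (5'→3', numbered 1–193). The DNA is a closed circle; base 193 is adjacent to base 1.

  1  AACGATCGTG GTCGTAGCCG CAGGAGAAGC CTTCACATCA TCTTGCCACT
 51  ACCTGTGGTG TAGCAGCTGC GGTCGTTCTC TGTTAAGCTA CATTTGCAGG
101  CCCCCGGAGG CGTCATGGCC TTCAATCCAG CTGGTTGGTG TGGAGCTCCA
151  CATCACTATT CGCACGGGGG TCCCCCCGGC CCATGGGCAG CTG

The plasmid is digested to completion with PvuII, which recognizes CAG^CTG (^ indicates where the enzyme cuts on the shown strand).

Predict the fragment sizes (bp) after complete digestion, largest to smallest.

69, 64, 60 bp

PvuII sites (CAGCTG) start at positions 64, 128, 188.
PvuII cuts after base 3 of each site, so after positions 66, 130, 190.
Circular molecule, 3 cuts → 3 fragments:
  67–130 → 64 bp
  131–190 → 60 bp
  191–193 then 1–66 → 3 + 66 = 69 bp
Sorted largest to smallest: 69, 64, 60 bp.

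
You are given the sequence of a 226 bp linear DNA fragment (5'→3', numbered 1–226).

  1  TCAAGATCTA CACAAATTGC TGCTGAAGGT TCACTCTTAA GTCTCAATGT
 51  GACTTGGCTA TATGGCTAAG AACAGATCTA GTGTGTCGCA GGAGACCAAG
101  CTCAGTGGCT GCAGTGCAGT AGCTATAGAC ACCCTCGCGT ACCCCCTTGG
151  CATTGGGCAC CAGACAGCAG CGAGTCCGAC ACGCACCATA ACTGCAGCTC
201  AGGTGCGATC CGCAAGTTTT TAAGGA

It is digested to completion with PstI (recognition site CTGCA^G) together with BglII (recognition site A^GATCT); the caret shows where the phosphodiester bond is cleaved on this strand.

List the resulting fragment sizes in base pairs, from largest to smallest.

83, 70, 39, 30, 4 bp

PstI sites (CTGCAG) start at positions 109, 192.
PstI cuts after base 5 of each site (before the last base), so after positions 113, 196.
BglII sites (AGATCT) start at positions 4, 74.
BglII cuts after the first base of each site, so after positions 4, 74.
Combined cut positions: 4, 74, 113, 196.
Linear molecule, 4 cuts → 5 fragments:
  1–4 → 4 bp
  5–74 → 70 bp
  75–113 → 39 bp
  114–196 → 83 bp
  197–226 → 30 bp
Sorted largest to smallest: 83, 70, 39, 30, 4 bp.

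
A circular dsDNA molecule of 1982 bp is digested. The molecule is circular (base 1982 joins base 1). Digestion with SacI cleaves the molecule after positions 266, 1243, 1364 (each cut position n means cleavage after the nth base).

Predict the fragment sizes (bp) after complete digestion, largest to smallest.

977, 884, 121 bp

Circular molecule, 3 cuts → 3 fragments:
  1243 − 266 = 977 bp
  1364 − 1243 = 121 bp
  wrap: 1982 − 1364 + 266 = 884 bp
Sorted largest to smallest: 977, 884, 121 bp.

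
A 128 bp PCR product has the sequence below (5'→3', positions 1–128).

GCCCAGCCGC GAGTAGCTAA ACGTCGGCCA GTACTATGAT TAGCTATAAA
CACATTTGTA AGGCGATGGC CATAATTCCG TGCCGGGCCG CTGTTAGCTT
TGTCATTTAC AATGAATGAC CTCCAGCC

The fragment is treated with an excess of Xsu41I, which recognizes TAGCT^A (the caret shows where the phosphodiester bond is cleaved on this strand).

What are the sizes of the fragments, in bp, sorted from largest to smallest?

83, 27, 18 bp

Xsu41I sites (TAGCTA) start at positions 14, 41.
Xsu41I cuts after base 5 of each site (before the last base), so after positions 18, 45.
Linear molecule, 2 cuts → 3 fragments:
  1–18 → 18 bp
  19–45 → 27 bp
  46–128 → 83 bp
Sorted largest to smallest: 83, 27, 18 bp.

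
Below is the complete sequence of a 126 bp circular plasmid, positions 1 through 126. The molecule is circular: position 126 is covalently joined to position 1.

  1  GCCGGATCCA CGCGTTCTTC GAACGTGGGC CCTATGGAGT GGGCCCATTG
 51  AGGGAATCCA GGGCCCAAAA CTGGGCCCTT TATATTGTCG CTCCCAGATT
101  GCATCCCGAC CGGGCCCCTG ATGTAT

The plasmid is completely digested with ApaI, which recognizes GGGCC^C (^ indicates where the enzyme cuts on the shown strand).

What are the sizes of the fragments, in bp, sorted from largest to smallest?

ApaI sites (GGGCCC) start at positions 27, 41, 61, 73, 112.
ApaI cuts after base 5 of each site (before the last base), so after positions 31, 45, 65, 77, 116.
Circular molecule, 5 cuts → 5 fragments:
  32–45 → 14 bp
  46–65 → 20 bp
  66–77 → 12 bp
  78–116 → 39 bp
  117–126 then 1–31 → 10 + 31 = 41 bp
Sorted largest to smallest: 41, 39, 20, 14, 12 bp.

41, 39, 20, 14, 12 bp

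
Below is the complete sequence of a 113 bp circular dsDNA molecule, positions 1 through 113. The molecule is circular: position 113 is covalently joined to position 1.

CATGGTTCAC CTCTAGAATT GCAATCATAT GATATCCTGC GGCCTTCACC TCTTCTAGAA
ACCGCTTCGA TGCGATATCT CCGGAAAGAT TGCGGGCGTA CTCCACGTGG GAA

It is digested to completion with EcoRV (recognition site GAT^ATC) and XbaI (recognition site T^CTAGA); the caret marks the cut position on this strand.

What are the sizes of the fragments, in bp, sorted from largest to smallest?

49, 22, 21, 21 bp

EcoRV sites (GATATC) start at positions 31, 74.
EcoRV cuts after base 3 of each site, so after positions 33, 76.
XbaI sites (TCTAGA) start at positions 12, 54.
XbaI cuts after the first base of each site, so after positions 12, 54.
Combined cut positions: 12, 33, 54, 76.
Circular molecule, 4 cuts → 4 fragments:
  13–33 → 21 bp
  34–54 → 21 bp
  55–76 → 22 bp
  77–113 then 1–12 → 37 + 12 = 49 bp
Sorted largest to smallest: 49, 22, 21, 21 bp.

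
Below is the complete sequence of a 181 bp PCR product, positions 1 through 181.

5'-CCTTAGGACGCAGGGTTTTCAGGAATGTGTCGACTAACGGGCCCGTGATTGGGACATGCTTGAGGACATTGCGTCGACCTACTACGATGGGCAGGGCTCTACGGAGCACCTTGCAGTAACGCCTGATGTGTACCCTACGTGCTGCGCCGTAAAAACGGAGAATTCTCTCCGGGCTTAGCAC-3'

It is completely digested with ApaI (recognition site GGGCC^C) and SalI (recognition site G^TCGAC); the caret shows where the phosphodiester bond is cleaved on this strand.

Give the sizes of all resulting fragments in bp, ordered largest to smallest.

108, 30, 29, 14 bp

The ApaI site (GGGCCC) starts at position 39.
ApaI cuts after base 5 of each site (before the last base), so after position 43.
SalI sites (GTCGAC) start at positions 29, 73.
SalI cuts after the first base of each site, so after positions 29, 73.
Combined cut positions: 29, 43, 73.
Linear molecule, 3 cuts → 4 fragments:
  1–29 → 29 bp
  30–43 → 14 bp
  44–73 → 30 bp
  74–181 → 108 bp
Sorted largest to smallest: 108, 30, 29, 14 bp.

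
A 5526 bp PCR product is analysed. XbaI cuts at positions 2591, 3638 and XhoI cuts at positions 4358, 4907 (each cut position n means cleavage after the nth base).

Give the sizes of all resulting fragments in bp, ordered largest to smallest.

Combined cut positions (sorted): 2591, 3638, 4358, 4907.
Linear molecule, 4 cuts → 5 fragments:
  2591 − 0 = 2591 bp
  3638 − 2591 = 1047 bp
  4358 − 3638 = 720 bp
  4907 − 4358 = 549 bp
  5526 − 4907 = 619 bp
Sorted largest to smallest: 2591, 1047, 720, 619, 549 bp.

2591, 1047, 720, 619, 549 bp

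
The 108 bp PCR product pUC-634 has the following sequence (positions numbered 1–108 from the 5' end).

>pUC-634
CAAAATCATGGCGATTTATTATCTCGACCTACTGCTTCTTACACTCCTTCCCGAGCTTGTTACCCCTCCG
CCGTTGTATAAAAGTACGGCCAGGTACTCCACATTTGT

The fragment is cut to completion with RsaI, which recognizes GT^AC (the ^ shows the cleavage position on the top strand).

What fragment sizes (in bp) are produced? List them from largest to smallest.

RsaI sites (GTAC) start at positions 84, 94.
RsaI cuts after base 2 of each site, so after positions 85, 95.
Linear molecule, 2 cuts → 3 fragments:
  1–85 → 85 bp
  86–95 → 10 bp
  96–108 → 13 bp
Sorted largest to smallest: 85, 13, 10 bp.

85, 13, 10 bp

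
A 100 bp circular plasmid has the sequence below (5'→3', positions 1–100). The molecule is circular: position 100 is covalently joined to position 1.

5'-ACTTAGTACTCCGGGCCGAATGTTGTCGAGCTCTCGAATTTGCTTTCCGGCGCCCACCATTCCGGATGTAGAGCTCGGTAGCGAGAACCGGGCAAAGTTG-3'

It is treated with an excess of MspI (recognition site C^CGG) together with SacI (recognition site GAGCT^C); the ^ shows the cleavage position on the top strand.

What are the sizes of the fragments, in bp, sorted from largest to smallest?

23, 21, 15, 15, 13, 13 bp

MspI sites (CCGG) start at positions 11, 47, 62, 88.
MspI cuts after the first base of each site, so after positions 11, 47, 62, 88.
SacI sites (GAGCTC) start at positions 28, 71.
SacI cuts after base 5 of each site (before the last base), so after positions 32, 75.
Combined cut positions: 11, 32, 47, 62, 75, 88.
Circular molecule, 6 cuts → 6 fragments:
  12–32 → 21 bp
  33–47 → 15 bp
  48–62 → 15 bp
  63–75 → 13 bp
  76–88 → 13 bp
  89–100 then 1–11 → 12 + 11 = 23 bp
Sorted largest to smallest: 23, 21, 15, 15, 13, 13 bp.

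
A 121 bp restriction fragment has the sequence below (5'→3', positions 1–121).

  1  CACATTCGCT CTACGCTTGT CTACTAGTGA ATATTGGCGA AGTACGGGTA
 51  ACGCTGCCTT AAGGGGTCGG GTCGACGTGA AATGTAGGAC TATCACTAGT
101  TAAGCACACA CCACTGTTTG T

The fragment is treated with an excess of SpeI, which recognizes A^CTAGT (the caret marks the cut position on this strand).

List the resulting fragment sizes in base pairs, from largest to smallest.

SpeI sites (ACTAGT) start at positions 23, 95.
SpeI cuts after the first base of each site, so after positions 23, 95.
Linear molecule, 2 cuts → 3 fragments:
  1–23 → 23 bp
  24–95 → 72 bp
  96–121 → 26 bp
Sorted largest to smallest: 72, 26, 23 bp.

72, 26, 23 bp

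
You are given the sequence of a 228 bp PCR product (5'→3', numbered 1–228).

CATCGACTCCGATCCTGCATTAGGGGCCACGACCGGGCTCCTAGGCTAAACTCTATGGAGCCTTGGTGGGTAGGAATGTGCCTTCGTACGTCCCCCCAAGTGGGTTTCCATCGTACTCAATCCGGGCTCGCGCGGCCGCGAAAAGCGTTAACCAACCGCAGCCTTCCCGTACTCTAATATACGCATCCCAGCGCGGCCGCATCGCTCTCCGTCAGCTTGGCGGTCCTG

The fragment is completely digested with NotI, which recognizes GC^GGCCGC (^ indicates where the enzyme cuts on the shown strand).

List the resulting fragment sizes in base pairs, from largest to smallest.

133, 61, 34 bp

NotI sites (GCGGCCGC) start at positions 132, 193.
NotI cuts after base 2 of each site, so after positions 133, 194.
Linear molecule, 2 cuts → 3 fragments:
  1–133 → 133 bp
  134–194 → 61 bp
  195–228 → 34 bp
Sorted largest to smallest: 133, 61, 34 bp.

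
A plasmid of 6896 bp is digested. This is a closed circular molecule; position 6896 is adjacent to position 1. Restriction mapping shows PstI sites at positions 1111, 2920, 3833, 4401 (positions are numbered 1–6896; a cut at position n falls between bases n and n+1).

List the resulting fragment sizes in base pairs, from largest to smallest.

3606, 1809, 913, 568 bp

Circular molecule, 4 cuts → 4 fragments:
  2920 − 1111 = 1809 bp
  3833 − 2920 = 913 bp
  4401 − 3833 = 568 bp
  wrap: 6896 − 4401 + 1111 = 3606 bp
Sorted largest to smallest: 3606, 1809, 913, 568 bp.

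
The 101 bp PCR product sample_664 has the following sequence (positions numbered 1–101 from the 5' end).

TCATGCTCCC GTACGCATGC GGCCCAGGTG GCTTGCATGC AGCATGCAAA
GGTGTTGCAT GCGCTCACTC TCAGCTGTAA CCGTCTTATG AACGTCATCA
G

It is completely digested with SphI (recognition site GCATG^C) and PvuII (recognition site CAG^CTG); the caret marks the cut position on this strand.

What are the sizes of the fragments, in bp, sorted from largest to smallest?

SphI sites (GCATGC) start at positions 15, 35, 42, 57.
SphI cuts after base 5 of each site (before the last base), so after positions 19, 39, 46, 61.
The PvuII site (CAGCTG) starts at position 72.
PvuII cuts after base 3 of each site, so after position 74.
Combined cut positions: 19, 39, 46, 61, 74.
Linear molecule, 5 cuts → 6 fragments:
  1–19 → 19 bp
  20–39 → 20 bp
  40–46 → 7 bp
  47–61 → 15 bp
  62–74 → 13 bp
  75–101 → 27 bp
Sorted largest to smallest: 27, 20, 19, 15, 13, 7 bp.

27, 20, 19, 15, 13, 7 bp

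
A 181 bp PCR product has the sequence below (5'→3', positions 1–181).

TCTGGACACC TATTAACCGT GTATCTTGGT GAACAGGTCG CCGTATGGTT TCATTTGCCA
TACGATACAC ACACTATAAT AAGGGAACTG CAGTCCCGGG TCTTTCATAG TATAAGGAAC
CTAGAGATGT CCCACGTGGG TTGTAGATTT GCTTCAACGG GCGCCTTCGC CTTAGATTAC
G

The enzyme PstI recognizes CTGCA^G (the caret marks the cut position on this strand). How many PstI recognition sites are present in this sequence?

1

CTGCAG occurs starting at position 88.
PstI cuts at 1 site.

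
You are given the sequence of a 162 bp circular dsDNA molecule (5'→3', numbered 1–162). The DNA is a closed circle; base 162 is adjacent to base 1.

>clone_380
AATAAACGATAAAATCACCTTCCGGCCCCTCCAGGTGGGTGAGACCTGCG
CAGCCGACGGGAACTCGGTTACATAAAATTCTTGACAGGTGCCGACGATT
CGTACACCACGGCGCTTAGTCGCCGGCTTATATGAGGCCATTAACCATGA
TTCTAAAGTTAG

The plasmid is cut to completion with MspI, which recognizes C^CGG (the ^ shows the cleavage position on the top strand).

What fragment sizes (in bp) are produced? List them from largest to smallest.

MspI sites (CCGG) start at positions 22, 123.
MspI cuts after the first base of each site, so after positions 22, 123.
Circular molecule, 2 cuts → 2 fragments:
  23–123 → 101 bp
  124–162 then 1–22 → 39 + 22 = 61 bp
Sorted largest to smallest: 101, 61 bp.

101, 61 bp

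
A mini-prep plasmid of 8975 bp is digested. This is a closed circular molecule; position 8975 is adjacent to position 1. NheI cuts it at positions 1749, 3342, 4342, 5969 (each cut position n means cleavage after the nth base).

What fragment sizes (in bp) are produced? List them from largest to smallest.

Circular molecule, 4 cuts → 4 fragments:
  3342 − 1749 = 1593 bp
  4342 − 3342 = 1000 bp
  5969 − 4342 = 1627 bp
  wrap: 8975 − 5969 + 1749 = 4755 bp
Sorted largest to smallest: 4755, 1627, 1593, 1000 bp.

4755, 1627, 1593, 1000 bp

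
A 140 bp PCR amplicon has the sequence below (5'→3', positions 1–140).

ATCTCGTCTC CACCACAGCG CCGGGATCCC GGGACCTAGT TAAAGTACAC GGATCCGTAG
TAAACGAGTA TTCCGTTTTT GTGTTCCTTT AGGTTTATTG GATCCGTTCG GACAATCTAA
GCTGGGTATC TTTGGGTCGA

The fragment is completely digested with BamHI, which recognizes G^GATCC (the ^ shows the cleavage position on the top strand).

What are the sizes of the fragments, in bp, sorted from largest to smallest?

BamHI sites (GGATCC) start at positions 24, 51, 100.
BamHI cuts after the first base of each site, so after positions 24, 51, 100.
Linear molecule, 3 cuts → 4 fragments:
  1–24 → 24 bp
  25–51 → 27 bp
  52–100 → 49 bp
  101–140 → 40 bp
Sorted largest to smallest: 49, 40, 27, 24 bp.

49, 40, 27, 24 bp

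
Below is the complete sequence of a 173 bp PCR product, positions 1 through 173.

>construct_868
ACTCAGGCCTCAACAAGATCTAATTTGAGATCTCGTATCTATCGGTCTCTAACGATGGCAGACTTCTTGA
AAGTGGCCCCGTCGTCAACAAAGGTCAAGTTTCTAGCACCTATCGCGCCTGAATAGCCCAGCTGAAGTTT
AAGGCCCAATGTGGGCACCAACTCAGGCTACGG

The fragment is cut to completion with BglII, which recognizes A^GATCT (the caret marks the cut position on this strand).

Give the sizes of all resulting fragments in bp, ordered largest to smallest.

145, 16, 12 bp

BglII sites (AGATCT) start at positions 16, 28.
BglII cuts after the first base of each site, so after positions 16, 28.
Linear molecule, 2 cuts → 3 fragments:
  1–16 → 16 bp
  17–28 → 12 bp
  29–173 → 145 bp
Sorted largest to smallest: 145, 16, 12 bp.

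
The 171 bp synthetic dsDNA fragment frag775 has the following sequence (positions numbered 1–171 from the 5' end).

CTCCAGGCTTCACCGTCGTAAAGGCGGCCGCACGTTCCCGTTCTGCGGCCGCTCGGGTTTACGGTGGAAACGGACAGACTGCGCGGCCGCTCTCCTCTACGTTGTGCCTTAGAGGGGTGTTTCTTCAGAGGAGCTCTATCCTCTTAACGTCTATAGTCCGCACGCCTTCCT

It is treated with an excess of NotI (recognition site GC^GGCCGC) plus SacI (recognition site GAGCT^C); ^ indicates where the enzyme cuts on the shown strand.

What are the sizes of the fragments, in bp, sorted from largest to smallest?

NotI sites (GCGGCCGC) start at positions 24, 45, 83.
NotI cuts after base 2 of each site, so after positions 25, 46, 84.
The SacI site (GAGCTC) starts at position 131.
SacI cuts after base 5 of each site (before the last base), so after position 135.
Combined cut positions: 25, 46, 84, 135.
Linear molecule, 4 cuts → 5 fragments:
  1–25 → 25 bp
  26–46 → 21 bp
  47–84 → 38 bp
  85–135 → 51 bp
  136–171 → 36 bp
Sorted largest to smallest: 51, 38, 36, 25, 21 bp.

51, 38, 36, 25, 21 bp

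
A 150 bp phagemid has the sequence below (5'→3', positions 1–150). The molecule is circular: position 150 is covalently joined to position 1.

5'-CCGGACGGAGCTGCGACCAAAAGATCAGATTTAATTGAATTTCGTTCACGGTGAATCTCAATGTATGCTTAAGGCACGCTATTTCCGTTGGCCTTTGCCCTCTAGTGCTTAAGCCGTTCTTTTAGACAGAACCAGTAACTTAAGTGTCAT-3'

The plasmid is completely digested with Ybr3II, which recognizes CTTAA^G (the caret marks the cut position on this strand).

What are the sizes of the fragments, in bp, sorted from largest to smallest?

Ybr3II sites (CTTAAG) start at positions 68, 108, 139.
Ybr3II cuts after base 5 of each site (before the last base), so after positions 72, 112, 143.
Circular molecule, 3 cuts → 3 fragments:
  73–112 → 40 bp
  113–143 → 31 bp
  144–150 then 1–72 → 7 + 72 = 79 bp
Sorted largest to smallest: 79, 40, 31 bp.

79, 40, 31 bp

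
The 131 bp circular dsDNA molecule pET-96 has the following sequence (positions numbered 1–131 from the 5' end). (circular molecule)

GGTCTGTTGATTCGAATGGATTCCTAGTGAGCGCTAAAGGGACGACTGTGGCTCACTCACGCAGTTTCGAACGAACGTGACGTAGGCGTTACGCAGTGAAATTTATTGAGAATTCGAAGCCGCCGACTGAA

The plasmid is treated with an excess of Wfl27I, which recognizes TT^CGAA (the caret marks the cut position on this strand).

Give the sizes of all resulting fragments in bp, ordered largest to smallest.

Wfl27I sites (TTCGAA) start at positions 11, 66, 113.
Wfl27I cuts after base 2 of each site, so after positions 12, 67, 114.
Circular molecule, 3 cuts → 3 fragments:
  13–67 → 55 bp
  68–114 → 47 bp
  115–131 then 1–12 → 17 + 12 = 29 bp
Sorted largest to smallest: 55, 47, 29 bp.

55, 47, 29 bp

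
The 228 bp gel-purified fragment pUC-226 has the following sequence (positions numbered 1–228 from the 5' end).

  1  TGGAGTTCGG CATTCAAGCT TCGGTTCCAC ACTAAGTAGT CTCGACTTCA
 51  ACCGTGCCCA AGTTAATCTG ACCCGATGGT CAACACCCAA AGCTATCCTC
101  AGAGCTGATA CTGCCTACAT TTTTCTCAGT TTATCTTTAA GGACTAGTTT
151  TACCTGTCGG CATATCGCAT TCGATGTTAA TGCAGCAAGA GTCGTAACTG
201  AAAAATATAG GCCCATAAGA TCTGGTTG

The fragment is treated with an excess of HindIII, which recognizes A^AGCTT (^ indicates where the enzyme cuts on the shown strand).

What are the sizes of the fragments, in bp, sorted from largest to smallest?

212, 16 bp

The HindIII site (AAGCTT) starts at position 16.
HindIII cuts after the first base of each site, so after position 16.
Linear molecule, 1 cut → 2 fragments:
  1–16 → 16 bp
  17–228 → 212 bp
Sorted largest to smallest: 212, 16 bp.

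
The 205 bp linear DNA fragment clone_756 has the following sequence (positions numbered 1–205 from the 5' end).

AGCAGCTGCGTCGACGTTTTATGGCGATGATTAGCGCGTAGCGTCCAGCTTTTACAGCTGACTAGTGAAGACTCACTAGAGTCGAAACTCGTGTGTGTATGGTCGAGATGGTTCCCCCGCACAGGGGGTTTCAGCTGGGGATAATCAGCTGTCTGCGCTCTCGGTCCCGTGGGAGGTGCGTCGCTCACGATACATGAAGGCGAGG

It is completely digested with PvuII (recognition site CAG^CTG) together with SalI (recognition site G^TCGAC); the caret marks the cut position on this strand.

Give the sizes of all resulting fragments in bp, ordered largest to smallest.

PvuII sites (CAGCTG) start at positions 3, 55, 132, 146.
PvuII cuts after base 3 of each site, so after positions 5, 57, 134, 148.
The SalI site (GTCGAC) starts at position 10.
SalI cuts after the first base of each site, so after position 10.
Combined cut positions: 5, 10, 57, 134, 148.
Linear molecule, 5 cuts → 6 fragments:
  1–5 → 5 bp
  6–10 → 5 bp
  11–57 → 47 bp
  58–134 → 77 bp
  135–148 → 14 bp
  149–205 → 57 bp
Sorted largest to smallest: 77, 57, 47, 14, 5, 5 bp.

77, 57, 47, 14, 5, 5 bp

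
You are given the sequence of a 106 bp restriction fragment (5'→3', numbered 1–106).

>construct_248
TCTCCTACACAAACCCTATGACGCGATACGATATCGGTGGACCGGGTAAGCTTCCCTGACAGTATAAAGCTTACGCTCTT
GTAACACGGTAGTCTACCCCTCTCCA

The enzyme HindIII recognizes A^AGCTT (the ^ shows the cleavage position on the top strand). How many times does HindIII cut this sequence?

AAGCTT occurs starting at positions 48, 67.
HindIII cuts at 2 sites.

2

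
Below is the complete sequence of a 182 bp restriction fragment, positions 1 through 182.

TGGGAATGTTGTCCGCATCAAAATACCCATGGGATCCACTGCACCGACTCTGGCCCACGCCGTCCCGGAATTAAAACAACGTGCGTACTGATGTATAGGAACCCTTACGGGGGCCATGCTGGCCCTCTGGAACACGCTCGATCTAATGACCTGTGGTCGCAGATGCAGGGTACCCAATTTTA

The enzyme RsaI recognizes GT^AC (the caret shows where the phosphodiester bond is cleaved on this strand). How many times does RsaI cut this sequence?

GTAC occurs starting at positions 85, 170.
RsaI cuts at 2 sites.

2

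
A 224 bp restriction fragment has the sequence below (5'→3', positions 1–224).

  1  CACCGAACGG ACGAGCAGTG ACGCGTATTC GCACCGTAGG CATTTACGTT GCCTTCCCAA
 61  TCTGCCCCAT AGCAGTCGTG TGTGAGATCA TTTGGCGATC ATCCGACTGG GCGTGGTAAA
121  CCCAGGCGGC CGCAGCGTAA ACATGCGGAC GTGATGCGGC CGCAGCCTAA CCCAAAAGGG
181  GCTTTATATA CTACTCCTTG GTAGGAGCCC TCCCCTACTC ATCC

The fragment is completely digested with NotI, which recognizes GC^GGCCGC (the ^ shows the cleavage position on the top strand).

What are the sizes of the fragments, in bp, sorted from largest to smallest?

127, 67, 30 bp

NotI sites (GCGGCCGC) start at positions 126, 156.
NotI cuts after base 2 of each site, so after positions 127, 157.
Linear molecule, 2 cuts → 3 fragments:
  1–127 → 127 bp
  128–157 → 30 bp
  158–224 → 67 bp
Sorted largest to smallest: 127, 67, 30 bp.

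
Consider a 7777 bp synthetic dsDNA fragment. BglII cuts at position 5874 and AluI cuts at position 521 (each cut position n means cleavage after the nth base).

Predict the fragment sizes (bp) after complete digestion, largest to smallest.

Combined cut positions (sorted): 521, 5874.
Linear molecule, 2 cuts → 3 fragments:
  521 − 0 = 521 bp
  5874 − 521 = 5353 bp
  7777 − 5874 = 1903 bp
Sorted largest to smallest: 5353, 1903, 521 bp.

5353, 1903, 521 bp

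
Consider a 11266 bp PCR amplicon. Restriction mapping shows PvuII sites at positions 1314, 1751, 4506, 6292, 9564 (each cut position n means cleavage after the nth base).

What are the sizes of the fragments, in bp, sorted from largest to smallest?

3272, 2755, 1786, 1702, 1314, 437 bp

Linear molecule, 5 cuts → 6 fragments:
  1314 − 0 = 1314 bp
  1751 − 1314 = 437 bp
  4506 − 1751 = 2755 bp
  6292 − 4506 = 1786 bp
  9564 − 6292 = 3272 bp
  11266 − 9564 = 1702 bp
Sorted largest to smallest: 3272, 2755, 1786, 1702, 1314, 437 bp.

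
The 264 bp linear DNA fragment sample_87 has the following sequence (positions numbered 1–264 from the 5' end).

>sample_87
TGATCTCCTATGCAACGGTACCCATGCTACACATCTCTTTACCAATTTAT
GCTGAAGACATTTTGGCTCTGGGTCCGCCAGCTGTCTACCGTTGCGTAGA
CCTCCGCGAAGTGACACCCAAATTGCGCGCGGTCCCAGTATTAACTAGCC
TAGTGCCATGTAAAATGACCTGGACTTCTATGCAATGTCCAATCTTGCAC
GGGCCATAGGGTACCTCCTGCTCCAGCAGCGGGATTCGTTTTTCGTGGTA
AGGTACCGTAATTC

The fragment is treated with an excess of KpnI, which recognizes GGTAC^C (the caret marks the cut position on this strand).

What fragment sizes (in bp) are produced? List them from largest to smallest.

193, 42, 21, 8 bp

KpnI sites (GGTACC) start at positions 17, 210, 252.
KpnI cuts after base 5 of each site (before the last base), so after positions 21, 214, 256.
Linear molecule, 3 cuts → 4 fragments:
  1–21 → 21 bp
  22–214 → 193 bp
  215–256 → 42 bp
  257–264 → 8 bp
Sorted largest to smallest: 193, 42, 21, 8 bp.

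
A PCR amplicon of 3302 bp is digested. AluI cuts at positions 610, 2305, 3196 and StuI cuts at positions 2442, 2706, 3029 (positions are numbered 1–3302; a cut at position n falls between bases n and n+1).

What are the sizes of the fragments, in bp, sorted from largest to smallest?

Combined cut positions (sorted): 610, 2305, 2442, 2706, 3029, 3196.
Linear molecule, 6 cuts → 7 fragments:
  610 − 0 = 610 bp
  2305 − 610 = 1695 bp
  2442 − 2305 = 137 bp
  2706 − 2442 = 264 bp
  3029 − 2706 = 323 bp
  3196 − 3029 = 167 bp
  3302 − 3196 = 106 bp
Sorted largest to smallest: 1695, 610, 323, 264, 167, 137, 106 bp.

1695, 610, 323, 264, 167, 137, 106 bp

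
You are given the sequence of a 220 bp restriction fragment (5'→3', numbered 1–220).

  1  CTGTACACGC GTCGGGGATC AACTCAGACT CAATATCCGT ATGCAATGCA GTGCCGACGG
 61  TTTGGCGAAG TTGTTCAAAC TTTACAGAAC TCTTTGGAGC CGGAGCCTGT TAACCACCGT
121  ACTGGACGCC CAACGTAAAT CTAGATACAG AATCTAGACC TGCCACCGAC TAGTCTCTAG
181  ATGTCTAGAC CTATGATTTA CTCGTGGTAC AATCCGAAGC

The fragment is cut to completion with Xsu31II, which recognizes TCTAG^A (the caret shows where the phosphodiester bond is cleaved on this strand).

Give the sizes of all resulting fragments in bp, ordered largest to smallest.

144, 32, 23, 13, 8 bp

Xsu31II sites (TCTAGA) start at positions 140, 153, 176, 184.
Xsu31II cuts after base 5 of each site (before the last base), so after positions 144, 157, 180, 188.
Linear molecule, 4 cuts → 5 fragments:
  1–144 → 144 bp
  145–157 → 13 bp
  158–180 → 23 bp
  181–188 → 8 bp
  189–220 → 32 bp
Sorted largest to smallest: 144, 32, 23, 13, 8 bp.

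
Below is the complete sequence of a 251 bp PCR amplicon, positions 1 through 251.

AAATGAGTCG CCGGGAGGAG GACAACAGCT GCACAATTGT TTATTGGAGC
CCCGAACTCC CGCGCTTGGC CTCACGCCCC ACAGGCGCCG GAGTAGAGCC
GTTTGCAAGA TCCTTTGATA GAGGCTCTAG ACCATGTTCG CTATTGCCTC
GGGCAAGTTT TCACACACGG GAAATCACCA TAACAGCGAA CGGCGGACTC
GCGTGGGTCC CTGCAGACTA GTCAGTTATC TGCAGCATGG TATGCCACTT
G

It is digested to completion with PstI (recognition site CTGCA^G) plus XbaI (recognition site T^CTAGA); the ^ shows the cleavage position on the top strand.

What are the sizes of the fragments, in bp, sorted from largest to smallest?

PstI sites (CTGCAG) start at positions 211, 230.
PstI cuts after base 5 of each site (before the last base), so after positions 215, 234.
The XbaI site (TCTAGA) starts at position 126.
XbaI cuts after the first base of each site, so after position 126.
Combined cut positions: 126, 215, 234.
Linear molecule, 3 cuts → 4 fragments:
  1–126 → 126 bp
  127–215 → 89 bp
  216–234 → 19 bp
  235–251 → 17 bp
Sorted largest to smallest: 126, 89, 19, 17 bp.

126, 89, 19, 17 bp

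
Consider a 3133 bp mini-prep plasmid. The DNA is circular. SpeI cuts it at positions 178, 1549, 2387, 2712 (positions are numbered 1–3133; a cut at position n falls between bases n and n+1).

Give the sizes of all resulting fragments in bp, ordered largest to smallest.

1371, 838, 599, 325 bp

Circular molecule, 4 cuts → 4 fragments:
  1549 − 178 = 1371 bp
  2387 − 1549 = 838 bp
  2712 − 2387 = 325 bp
  wrap: 3133 − 2712 + 178 = 599 bp
Sorted largest to smallest: 1371, 838, 599, 325 bp.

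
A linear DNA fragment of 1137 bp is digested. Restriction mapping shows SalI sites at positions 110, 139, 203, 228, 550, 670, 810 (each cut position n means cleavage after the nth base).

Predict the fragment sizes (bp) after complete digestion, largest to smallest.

327, 322, 140, 120, 110, 64, 29, 25 bp

Linear molecule, 7 cuts → 8 fragments:
  110 − 0 = 110 bp
  139 − 110 = 29 bp
  203 − 139 = 64 bp
  228 − 203 = 25 bp
  550 − 228 = 322 bp
  670 − 550 = 120 bp
  810 − 670 = 140 bp
  1137 − 810 = 327 bp
Sorted largest to smallest: 327, 322, 140, 120, 110, 64, 29, 25 bp.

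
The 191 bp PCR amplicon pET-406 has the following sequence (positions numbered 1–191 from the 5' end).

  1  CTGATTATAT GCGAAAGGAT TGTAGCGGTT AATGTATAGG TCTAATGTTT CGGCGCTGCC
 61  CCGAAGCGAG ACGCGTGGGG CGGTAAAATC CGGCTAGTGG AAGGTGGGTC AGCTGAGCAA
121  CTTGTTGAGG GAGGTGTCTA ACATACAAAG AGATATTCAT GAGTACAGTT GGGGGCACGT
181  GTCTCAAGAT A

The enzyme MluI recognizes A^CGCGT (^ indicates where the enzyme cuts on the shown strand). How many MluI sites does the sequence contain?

ACGCGT occurs starting at position 71.
MluI cuts at 1 site.

1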